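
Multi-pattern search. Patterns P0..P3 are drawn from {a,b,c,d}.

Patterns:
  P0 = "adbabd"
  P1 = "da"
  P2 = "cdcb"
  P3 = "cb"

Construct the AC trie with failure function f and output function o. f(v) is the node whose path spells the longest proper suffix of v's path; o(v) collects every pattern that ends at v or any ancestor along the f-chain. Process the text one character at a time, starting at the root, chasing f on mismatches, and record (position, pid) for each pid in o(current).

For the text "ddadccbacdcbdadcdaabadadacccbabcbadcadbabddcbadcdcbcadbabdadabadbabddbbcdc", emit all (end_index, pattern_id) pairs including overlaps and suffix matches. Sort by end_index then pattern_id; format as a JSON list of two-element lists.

Build:
Trie nodes:
  0='ε' goto a→1 c→9 d→7
  1='a' goto d→2
  2='ad' goto b→3
  3='adb' goto a→4
  4='adba' goto b→5
  5='adbab' goto d→6
  6='adbabd' goto ·  [P0 ends]
  7='d' goto a→8
  8='da' goto ·  [P1 ends]
  9='c' goto b→13 d→10
  10='cd' goto c→11
  11='cdc' goto b→12
  12='cdcb' goto ·  [P2 ends]
  13='cb' goto ·  [P3 ends]

Failure links (BFS by depth):
  n1('a'): parent n0 fail=0; on 'a' 0 → fail=0;  out ∅∪∅=∅
  n7('d'): parent n0 fail=0; on 'd' 0 → fail=0;  out ∅∪∅=∅
  n9('c'): parent n0 fail=0; on 'c' 0 → fail=0;  out ∅∪∅=∅
  n2('ad'): parent n1 fail=0; on 'd' 0 → fail=7;  out ∅∪∅=∅
  n8('da'): parent n7 fail=0; on 'a' 0 → fail=1;  out {1}∪∅={1}
  n10('cd'): parent n9 fail=0; on 'd' 0 → fail=7;  out ∅∪∅=∅
  n13('cb'): parent n9 fail=0; on 'b' 0 → fail=0;  out {3}∪∅={3}
  n3('adb'): parent n2 fail=7; on 'b' 7→0 → fail=0;  out ∅∪∅=∅
  n11('cdc'): parent n10 fail=7; on 'c' 7→0 → fail=9;  out ∅∪∅=∅
  n4('adba'): parent n3 fail=0; on 'a' 0 → fail=1;  out ∅∪∅=∅
  n12('cdcb'): parent n11 fail=9; on 'b' 9 → fail=13;  out {2}∪{3}={2,3}
  n5('adbab'): parent n4 fail=1; on 'b' 1→0 → fail=0;  out ∅∪∅=∅
  n6('adbabd'): parent n5 fail=0; on 'd' 0 → fail=7;  out {0}∪∅={0}

Text stream:
pos 0 'd': at 7
pos 1 'd': at 7 ·f
pos 2 'a': at 8  ** P1@[1:2]
pos 3 'd': at 2 ·f
pos 4 'c': at 9 ·f
pos 5 'c': at 9 ·f
pos 6 'b': at 13  ** P3@[5:6]
pos 7 'a': at 1 ·f
pos 8 'c': at 9 ·f
pos 9 'd': at 10
pos 10 'c': at 11
pos 11 'b': at 12  ** P2@[8:11],P3@[10:11]
pos 12 'd': at 7 ·f
pos 13 'a': at 8  ** P1@[12:13]
pos 14 'd': at 2 ·f
pos 15 'c': at 9 ·f
pos 16 'd': at 10
pos 17 'a': at 8 ·f  ** P1@[16:17]
pos 18 'a': at 1 ·f
pos 19 'b': at 0 ·f
pos 20 'a': at 1
pos 21 'd': at 2
pos 22 'a': at 8 ·f  ** P1@[21:22]
pos 23 'd': at 2 ·f
pos 24 'a': at 8 ·f  ** P1@[23:24]
pos 25 'c': at 9 ·f
pos 26 'c': at 9 ·f
pos 27 'c': at 9 ·f
pos 28 'b': at 13  ** P3@[27:28]
pos 29 'a': at 1 ·f
pos 30 'b': at 0 ·f
pos 31 'c': at 9
pos 32 'b': at 13  ** P3@[31:32]
pos 33 'a': at 1 ·f
pos 34 'd': at 2
pos 35 'c': at 9 ·f
pos 36 'a': at 1 ·f
pos 37 'd': at 2
pos 38 'b': at 3
pos 39 'a': at 4
pos 40 'b': at 5
pos 41 'd': at 6  ** P0@[36:41]
pos 42 'd': at 7 ·f
pos 43 'c': at 9 ·f
pos 44 'b': at 13  ** P3@[43:44]
pos 45 'a': at 1 ·f
pos 46 'd': at 2
pos 47 'c': at 9 ·f
pos 48 'd': at 10
pos 49 'c': at 11
pos 50 'b': at 12  ** P2@[47:50],P3@[49:50]
pos 51 'c': at 9 ·f
pos 52 'a': at 1 ·f
pos 53 'd': at 2
pos 54 'b': at 3
pos 55 'a': at 4
pos 56 'b': at 5
pos 57 'd': at 6  ** P0@[52:57]
pos 58 'a': at 8 ·f  ** P1@[57:58]
pos 59 'd': at 2 ·f
pos 60 'a': at 8 ·f  ** P1@[59:60]
pos 61 'b': at 0 ·f
pos 62 'a': at 1
pos 63 'd': at 2
pos 64 'b': at 3
pos 65 'a': at 4
pos 66 'b': at 5
pos 67 'd': at 6  ** P0@[62:67]
pos 68 'd': at 7 ·f
pos 69 'b': at 0 ·f
pos 70 'b': at 0
pos 71 'c': at 9
pos 72 'd': at 10
pos 73 'c': at 11

All matches (sorted): [[2,1],[6,3],[11,2],[11,3],[13,1],[17,1],[22,1],[24,1],[28,3],[32,3],[41,0],[44,3],[50,2],[50,3],[57,0],[58,1],[60,1],[67,0]]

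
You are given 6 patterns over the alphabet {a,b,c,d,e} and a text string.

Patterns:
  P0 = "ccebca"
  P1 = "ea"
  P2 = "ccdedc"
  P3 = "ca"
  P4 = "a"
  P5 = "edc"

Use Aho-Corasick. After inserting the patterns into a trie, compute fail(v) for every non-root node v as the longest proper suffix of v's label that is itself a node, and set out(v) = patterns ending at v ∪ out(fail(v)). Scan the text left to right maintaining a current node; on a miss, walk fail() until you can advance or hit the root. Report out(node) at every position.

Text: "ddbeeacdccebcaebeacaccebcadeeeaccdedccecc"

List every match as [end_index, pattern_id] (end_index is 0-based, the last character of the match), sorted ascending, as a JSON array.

Construct AC machine:
Trie (insert patterns):
  0='ε' goto a→14 c→1 e→7
  1='c' goto a→13 c→2
  2='cc' goto d→9 e→3
  3='cce' goto b→4
  4='cceb' goto c→5
  5='ccebc' goto a→6
  6='ccebca' goto ·  [P0 ends]
  7='e' goto a→8 d→15
  8='ea' goto ·  [P1 ends]
  9='ccd' goto e→10
  10='ccde' goto d→11
  11='ccded' goto c→12
  12='ccdedc' goto ·  [P2 ends]
  13='ca' goto ·  [P3 ends]
  14='a' goto ·  [P4 ends]
  15='ed' goto c→16
  16='edc' goto ·  [P5 ends]

BFS fail/out derivation:
  fail(1) 'c': from fail(0)=0 chase 'c': 0 ⇒ 0;  out=∅∪out(0)=∅
  fail(7) 'e': from fail(0)=0 chase 'e': 0 ⇒ 0;  out=∅∪out(0)=∅
  fail(14) 'a': from fail(0)=0 chase 'a': 0 ⇒ 0;  out={4}∪out(0)={4}
  fail(2) 'cc': from fail(1)=0 chase 'c': 0 ⇒ 1;  out=∅∪out(1)=∅
  fail(8) 'ea': from fail(7)=0 chase 'a': 0 ⇒ 14;  out={1}∪out(14)={1,4}
  fail(13) 'ca': from fail(1)=0 chase 'a': 0 ⇒ 14;  out={3}∪out(14)={3,4}
  fail(15) 'ed': from fail(7)=0 chase 'd': 0 ⇒ 0;  out=∅∪out(0)=∅
  fail(3) 'cce': from fail(2)=1 chase 'e': 1→0 ⇒ 7;  out=∅∪out(7)=∅
  fail(9) 'ccd': from fail(2)=1 chase 'd': 1→0 ⇒ 0;  out=∅∪out(0)=∅
  fail(16) 'edc': from fail(15)=0 chase 'c': 0 ⇒ 1;  out={5}∪out(1)={5}
  fail(4) 'cceb': from fail(3)=7 chase 'b': 7→0 ⇒ 0;  out=∅∪out(0)=∅
  fail(10) 'ccde': from fail(9)=0 chase 'e': 0 ⇒ 7;  out=∅∪out(7)=∅
  fail(5) 'ccebc': from fail(4)=0 chase 'c': 0 ⇒ 1;  out=∅∪out(1)=∅
  fail(11) 'ccded': from fail(10)=7 chase 'd': 7 ⇒ 15;  out=∅∪out(15)=∅
  fail(6) 'ccebca': from fail(5)=1 chase 'a': 1 ⇒ 13;  out={0}∪out(13)={0,3,4}
  fail(12) 'ccdedc': from fail(11)=15 chase 'c': 15 ⇒ 16;  out={2}∪out(16)={2,5}

Scan:
pos 0 'd': at 0
pos 1 'd': at 0
pos 2 'b': at 0
pos 3 'e': at 7
pos 4 'e': at 7 (fail-walked)
pos 5 'a': at 8  emit P1@[4:5],P4@[5:5]
pos 6 'c': at 1 (fail-walked)
pos 7 'd': at 0 (fail-walked)
pos 8 'c': at 1
pos 9 'c': at 2
pos 10 'e': at 3
pos 11 'b': at 4
pos 12 'c': at 5
pos 13 'a': at 6  emit P0@[8:13],P3@[12:13],P4@[13:13]
pos 14 'e': at 7 (fail-walked)
pos 15 'b': at 0 (fail-walked)
pos 16 'e': at 7
pos 17 'a': at 8  emit P1@[16:17],P4@[17:17]
pos 18 'c': at 1 (fail-walked)
pos 19 'a': at 13  emit P3@[18:19],P4@[19:19]
pos 20 'c': at 1 (fail-walked)
pos 21 'c': at 2
pos 22 'e': at 3
pos 23 'b': at 4
pos 24 'c': at 5
pos 25 'a': at 6  emit P0@[20:25],P3@[24:25],P4@[25:25]
pos 26 'd': at 0 (fail-walked)
pos 27 'e': at 7
pos 28 'e': at 7 (fail-walked)
pos 29 'e': at 7 (fail-walked)
pos 30 'a': at 8  emit P1@[29:30],P4@[30:30]
pos 31 'c': at 1 (fail-walked)
pos 32 'c': at 2
pos 33 'd': at 9
pos 34 'e': at 10
pos 35 'd': at 11
pos 36 'c': at 12  emit P2@[31:36],P5@[34:36]
pos 37 'c': at 2 (fail-walked)
pos 38 'e': at 3
pos 39 'c': at 1 (fail-walked)
pos 40 'c': at 2

All matches (sorted): [[5,1],[5,4],[13,0],[13,3],[13,4],[17,1],[17,4],[19,3],[19,4],[25,0],[25,3],[25,4],[30,1],[30,4],[36,2],[36,5]]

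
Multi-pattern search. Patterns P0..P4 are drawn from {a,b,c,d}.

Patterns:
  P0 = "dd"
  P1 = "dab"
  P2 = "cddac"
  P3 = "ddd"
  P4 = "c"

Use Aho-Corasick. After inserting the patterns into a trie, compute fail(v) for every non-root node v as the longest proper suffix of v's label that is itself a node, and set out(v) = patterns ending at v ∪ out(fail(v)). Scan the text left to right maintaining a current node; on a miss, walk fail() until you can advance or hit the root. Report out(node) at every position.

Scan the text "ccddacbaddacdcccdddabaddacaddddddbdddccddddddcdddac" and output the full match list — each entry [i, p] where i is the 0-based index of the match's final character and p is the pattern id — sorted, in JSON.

Construct AC machine:
Trie nodes:
  n0 'ε': c→5 d→1
  n1 'd': a→3 d→2
  n2 'dd': d→10  ←P0
  n3 'da': b→4
  n4 'dab': ·  ←P1
  n5 'c': d→6  ←P4
  n6 'cd': d→7
  n7 'cdd': a→8
  n8 'cdda': c→9
  n9 'cddac': ·  ←P2
  n10 'ddd': ·  ←P3

Failure links (BFS by depth):
  n1('d'): parent n0 fail=0; on 'd' 0 → fail=0;  out ∅∪∅=∅
  n5('c'): parent n0 fail=0; on 'c' 0 → fail=0;  out {4}∪∅={4}
  n2('dd'): parent n1 fail=0; on 'd' 0 → fail=1;  out {0}∪∅={0}
  n3('da'): parent n1 fail=0; on 'a' 0 → fail=0;  out ∅∪∅=∅
  n6('cd'): parent n5 fail=0; on 'd' 0 → fail=1;  out ∅∪∅=∅
  n4('dab'): parent n3 fail=0; on 'b' 0 → fail=0;  out {1}∪∅={1}
  n7('cdd'): parent n6 fail=1; on 'd' 1 → fail=2;  out ∅∪{0}={0}
  n10('ddd'): parent n2 fail=1; on 'd' 1 → fail=2;  out {3}∪{0}={0,3}
  n8('cdda'): parent n7 fail=2; on 'a' 2→1 → fail=3;  out ∅∪∅=∅
  n9('cddac'): parent n8 fail=3; on 'c' 3→0 → fail=5;  out {2}∪{4}={2,4}

Run:
pos 0 'c': at 5  → match P4@[0:0]
pos 1 'c': at 5 (fail-walked)  → match P4@[1:1]
pos 2 'd': at 6
pos 3 'd': at 7  → match P0@[2:3]
pos 4 'a': at 8
pos 5 'c': at 9  → match P2@[1:5],P4@[5:5]
pos 6 'b': at 0 (fail-walked)
pos 7 'a': at 0
pos 8 'd': at 1
pos 9 'd': at 2  → match P0@[8:9]
pos 10 'a': at 3 (fail-walked)
pos 11 'c': at 5 (fail-walked)  → match P4@[11:11]
pos 12 'd': at 6
pos 13 'c': at 5 (fail-walked)  → match P4@[13:13]
pos 14 'c': at 5 (fail-walked)  → match P4@[14:14]
pos 15 'c': at 5 (fail-walked)  → match P4@[15:15]
pos 16 'd': at 6
pos 17 'd': at 7  → match P0@[16:17]
pos 18 'd': at 10 (fail-walked)  → match P0@[17:18],P3@[16:18]
pos 19 'a': at 3 (fail-walked)
pos 20 'b': at 4  → match P1@[18:20]
pos 21 'a': at 0 (fail-walked)
pos 22 'd': at 1
pos 23 'd': at 2  → match P0@[22:23]
pos 24 'a': at 3 (fail-walked)
pos 25 'c': at 5 (fail-walked)  → match P4@[25:25]
pos 26 'a': at 0 (fail-walked)
pos 27 'd': at 1
pos 28 'd': at 2  → match P0@[27:28]
pos 29 'd': at 10  → match P0@[28:29],P3@[27:29]
pos 30 'd': at 10 (fail-walked)  → match P0@[29:30],P3@[28:30]
pos 31 'd': at 10 (fail-walked)  → match P0@[30:31],P3@[29:31]
pos 32 'd': at 10 (fail-walked)  → match P0@[31:32],P3@[30:32]
pos 33 'b': at 0 (fail-walked)
pos 34 'd': at 1
pos 35 'd': at 2  → match P0@[34:35]
pos 36 'd': at 10  → match P0@[35:36],P3@[34:36]
pos 37 'c': at 5 (fail-walked)  → match P4@[37:37]
pos 38 'c': at 5 (fail-walked)  → match P4@[38:38]
pos 39 'd': at 6
pos 40 'd': at 7  → match P0@[39:40]
pos 41 'd': at 10 (fail-walked)  → match P0@[40:41],P3@[39:41]
pos 42 'd': at 10 (fail-walked)  → match P0@[41:42],P3@[40:42]
pos 43 'd': at 10 (fail-walked)  → match P0@[42:43],P3@[41:43]
pos 44 'd': at 10 (fail-walked)  → match P0@[43:44],P3@[42:44]
pos 45 'c': at 5 (fail-walked)  → match P4@[45:45]
pos 46 'd': at 6
pos 47 'd': at 7  → match P0@[46:47]
pos 48 'd': at 10 (fail-walked)  → match P0@[47:48],P3@[46:48]
pos 49 'a': at 3 (fail-walked)
pos 50 'c': at 5 (fail-walked)  → match P4@[50:50]

All matches (sorted): [[0,4],[1,4],[3,0],[5,2],[5,4],[9,0],[11,4],[13,4],[14,4],[15,4],[17,0],[18,0],[18,3],[20,1],[23,0],[25,4],[28,0],[29,0],[29,3],[30,0],[30,3],[31,0],[31,3],[32,0],[32,3],[35,0],[36,0],[36,3],[37,4],[38,4],[40,0],[41,0],[41,3],[42,0],[42,3],[43,0],[43,3],[44,0],[44,3],[45,4],[47,0],[48,0],[48,3],[50,4]]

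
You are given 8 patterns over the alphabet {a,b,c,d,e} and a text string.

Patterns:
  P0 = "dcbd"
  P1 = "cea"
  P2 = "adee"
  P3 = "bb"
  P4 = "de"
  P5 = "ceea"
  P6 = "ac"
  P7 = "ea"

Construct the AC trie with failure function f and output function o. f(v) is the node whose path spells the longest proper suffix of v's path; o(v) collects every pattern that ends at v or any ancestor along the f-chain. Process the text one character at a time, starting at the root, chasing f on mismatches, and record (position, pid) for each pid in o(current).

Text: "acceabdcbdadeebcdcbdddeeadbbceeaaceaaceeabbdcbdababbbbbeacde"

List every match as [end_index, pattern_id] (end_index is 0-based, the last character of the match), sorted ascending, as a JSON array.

Build:
Trie (insert patterns):
  0='ε' goto a→8 b→12 c→5 d→1 e→18
  1='d' goto c→2 e→14
  2='dc' goto b→3
  3='dcb' goto d→4
  4='dcbd' goto ·  [P0 ends]
  5='c' goto e→6
  6='ce' goto a→7 e→15
  7='cea' goto ·  [P1 ends]
  8='a' goto c→17 d→9
  9='ad' goto e→10
  10='ade' goto e→11
  11='adee' goto ·  [P2 ends]
  12='b' goto b→13
  13='bb' goto ·  [P3 ends]
  14='de' goto ·  [P4 ends]
  15='cee' goto a→16
  16='ceea' goto ·  [P5 ends]
  17='ac' goto ·  [P6 ends]
  18='e' goto a→19
  19='ea' goto ·  [P7 ends]

BFS fail/out derivation:
  fail(1) 'd': from fail(0)=0 chase 'd': 0 ⇒ 0;  out=∅∪out(0)=∅
  fail(5) 'c': from fail(0)=0 chase 'c': 0 ⇒ 0;  out=∅∪out(0)=∅
  fail(8) 'a': from fail(0)=0 chase 'a': 0 ⇒ 0;  out=∅∪out(0)=∅
  fail(12) 'b': from fail(0)=0 chase 'b': 0 ⇒ 0;  out=∅∪out(0)=∅
  fail(18) 'e': from fail(0)=0 chase 'e': 0 ⇒ 0;  out=∅∪out(0)=∅
  fail(2) 'dc': from fail(1)=0 chase 'c': 0 ⇒ 5;  out=∅∪out(5)=∅
  fail(6) 'ce': from fail(5)=0 chase 'e': 0 ⇒ 18;  out=∅∪out(18)=∅
  fail(9) 'ad': from fail(8)=0 chase 'd': 0 ⇒ 1;  out=∅∪out(1)=∅
  fail(13) 'bb': from fail(12)=0 chase 'b': 0 ⇒ 12;  out={3}∪out(12)={3}
  fail(14) 'de': from fail(1)=0 chase 'e': 0 ⇒ 18;  out={4}∪out(18)={4}
  fail(17) 'ac': from fail(8)=0 chase 'c': 0 ⇒ 5;  out={6}∪out(5)={6}
  fail(19) 'ea': from fail(18)=0 chase 'a': 0 ⇒ 8;  out={7}∪out(8)={7}
  fail(3) 'dcb': from fail(2)=5 chase 'b': 5→0 ⇒ 12;  out=∅∪out(12)=∅
  fail(7) 'cea': from fail(6)=18 chase 'a': 18 ⇒ 19;  out={1}∪out(19)={1,7}
  fail(10) 'ade': from fail(9)=1 chase 'e': 1 ⇒ 14;  out=∅∪out(14)={4}
  fail(15) 'cee': from fail(6)=18 chase 'e': 18→0 ⇒ 18;  out=∅∪out(18)=∅
  fail(4) 'dcbd': from fail(3)=12 chase 'd': 12→0 ⇒ 1;  out={0}∪out(1)={0}
  fail(11) 'adee': from fail(10)=14 chase 'e': 14→18→0 ⇒ 18;  out={2}∪out(18)={2}
  fail(16) 'ceea': from fail(15)=18 chase 'a': 18 ⇒ 19;  out={5}∪out(19)={5,7}

Text stream:
pos 0 'a': at 8
pos 1 'c': at 17  ** P6@[0:1]
pos 2 'c': at 5 ·f
pos 3 'e': at 6
pos 4 'a': at 7  ** P1@[2:4],P7@[3:4]
pos 5 'b': at 12 ·f
pos 6 'd': at 1 ·f
pos 7 'c': at 2
pos 8 'b': at 3
pos 9 'd': at 4  ** P0@[6:9]
pos 10 'a': at 8 ·f
pos 11 'd': at 9
pos 12 'e': at 10  ** P4@[11:12]
pos 13 'e': at 11  ** P2@[10:13]
pos 14 'b': at 12 ·f
pos 15 'c': at 5 ·f
pos 16 'd': at 1 ·f
pos 17 'c': at 2
pos 18 'b': at 3
pos 19 'd': at 4  ** P0@[16:19]
pos 20 'd': at 1 ·f
pos 21 'd': at 1 ·f
pos 22 'e': at 14  ** P4@[21:22]
pos 23 'e': at 18 ·f
pos 24 'a': at 19  ** P7@[23:24]
pos 25 'd': at 9 ·f
pos 26 'b': at 12 ·f
pos 27 'b': at 13  ** P3@[26:27]
pos 28 'c': at 5 ·f
pos 29 'e': at 6
pos 30 'e': at 15
pos 31 'a': at 16  ** P5@[28:31],P7@[30:31]
pos 32 'a': at 8 ·f
pos 33 'c': at 17  ** P6@[32:33]
pos 34 'e': at 6 ·f
pos 35 'a': at 7  ** P1@[33:35],P7@[34:35]
pos 36 'a': at 8 ·f
pos 37 'c': at 17  ** P6@[36:37]
pos 38 'e': at 6 ·f
pos 39 'e': at 15
pos 40 'a': at 16  ** P5@[37:40],P7@[39:40]
pos 41 'b': at 12 ·f
pos 42 'b': at 13  ** P3@[41:42]
pos 43 'd': at 1 ·f
pos 44 'c': at 2
pos 45 'b': at 3
pos 46 'd': at 4  ** P0@[43:46]
pos 47 'a': at 8 ·f
pos 48 'b': at 12 ·f
pos 49 'a': at 8 ·f
pos 50 'b': at 12 ·f
pos 51 'b': at 13  ** P3@[50:51]
pos 52 'b': at 13 ·f  ** P3@[51:52]
pos 53 'b': at 13 ·f  ** P3@[52:53]
pos 54 'b': at 13 ·f  ** P3@[53:54]
pos 55 'e': at 18 ·f
pos 56 'a': at 19  ** P7@[55:56]
pos 57 'c': at 17 ·f  ** P6@[56:57]
pos 58 'd': at 1 ·f
pos 59 'e': at 14  ** P4@[58:59]

Matches: [[1,6],[4,1],[4,7],[9,0],[12,4],[13,2],[19,0],[22,4],[24,7],[27,3],[31,5],[31,7],[33,6],[35,1],[35,7],[37,6],[40,5],[40,7],[42,3],[46,0],[51,3],[52,3],[53,3],[54,3],[56,7],[57,6],[59,4]]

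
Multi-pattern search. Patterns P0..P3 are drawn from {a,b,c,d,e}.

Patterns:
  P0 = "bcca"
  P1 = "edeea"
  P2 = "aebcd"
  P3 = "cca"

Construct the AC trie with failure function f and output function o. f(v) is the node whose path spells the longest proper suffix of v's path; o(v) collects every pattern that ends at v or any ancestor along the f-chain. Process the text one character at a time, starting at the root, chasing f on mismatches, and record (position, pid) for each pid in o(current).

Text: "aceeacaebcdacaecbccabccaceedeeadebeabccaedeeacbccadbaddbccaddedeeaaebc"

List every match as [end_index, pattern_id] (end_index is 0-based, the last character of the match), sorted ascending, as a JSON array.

Build automaton:
Trie (insert patterns):
  0='ε' goto a→10 b→1 c→15 e→5
  1='b' goto c→2
  2='bc' goto c→3
  3='bcc' goto a→4
  4='bcca' goto ·  [P0 ends]
  5='e' goto d→6
  6='ed' goto e→7
  7='ede' goto e→8
  8='edee' goto a→9
  9='edeea' goto ·  [P1 ends]
  10='a' goto e→11
  11='ae' goto b→12
  12='aeb' goto c→13
  13='aebc' goto d→14
  14='aebcd' goto ·  [P2 ends]
  15='c' goto c→16
  16='cc' goto a→17
  17='cca' goto ·  [P3 ends]

Failure links (BFS by depth):
  n1('b'): parent n0 fail=0; on 'b' 0 → fail=0;  out ∅∪∅=∅
  n5('e'): parent n0 fail=0; on 'e' 0 → fail=0;  out ∅∪∅=∅
  n10('a'): parent n0 fail=0; on 'a' 0 → fail=0;  out ∅∪∅=∅
  n15('c'): parent n0 fail=0; on 'c' 0 → fail=0;  out ∅∪∅=∅
  n2('bc'): parent n1 fail=0; on 'c' 0 → fail=15;  out ∅∪∅=∅
  n6('ed'): parent n5 fail=0; on 'd' 0 → fail=0;  out ∅∪∅=∅
  n11('ae'): parent n10 fail=0; on 'e' 0 → fail=5;  out ∅∪∅=∅
  n16('cc'): parent n15 fail=0; on 'c' 0 → fail=15;  out ∅∪∅=∅
  n3('bcc'): parent n2 fail=15; on 'c' 15 → fail=16;  out ∅∪∅=∅
  n7('ede'): parent n6 fail=0; on 'e' 0 → fail=5;  out ∅∪∅=∅
  n12('aeb'): parent n11 fail=5; on 'b' 5→0 → fail=1;  out ∅∪∅=∅
  n17('cca'): parent n16 fail=15; on 'a' 15→0 → fail=10;  out {3}∪∅={3}
  n4('bcca'): parent n3 fail=16; on 'a' 16 → fail=17;  out {0}∪{3}={0,3}
  n8('edee'): parent n7 fail=5; on 'e' 5→0 → fail=5;  out ∅∪∅=∅
  n13('aebc'): parent n12 fail=1; on 'c' 1 → fail=2;  out ∅∪∅=∅
  n9('edeea'): parent n8 fail=5; on 'a' 5→0 → fail=10;  out {1}∪∅={1}
  n14('aebcd'): parent n13 fail=2; on 'd' 2→15→0 → fail=0;  out {2}∪∅={2}

Scan:
[0] read 'a'  n0⇒n10
[1] read 'c'  n10⇒n15 (fail-walked)
[2] read 'e'  n15⇒n5 (fail-walked)
[3] read 'e'  n5⇒n5 (fail-walked)
[4] read 'a'  n5⇒n10 (fail-walked)
[5] read 'c'  n10⇒n15 (fail-walked)
[6] read 'a'  n15⇒n10 (fail-walked)
[7] read 'e'  n10⇒n11
[8] read 'b'  n11⇒n12
[9] read 'c'  n12⇒n13
[10] read 'd'  n13⇒n14  emit P2@[6:10]
[11] read 'a'  n14⇒n10 (fail-walked)
[12] read 'c'  n10⇒n15 (fail-walked)
[13] read 'a'  n15⇒n10 (fail-walked)
[14] read 'e'  n10⇒n11
[15] read 'c'  n11⇒n15 (fail-walked)
[16] read 'b'  n15⇒n1 (fail-walked)
[17] read 'c'  n1⇒n2
[18] read 'c'  n2⇒n3
[19] read 'a'  n3⇒n4  emit P0@[16:19],P3@[17:19]
[20] read 'b'  n4⇒n1 (fail-walked)
[21] read 'c'  n1⇒n2
[22] read 'c'  n2⇒n3
[23] read 'a'  n3⇒n4  emit P0@[20:23],P3@[21:23]
[24] read 'c'  n4⇒n15 (fail-walked)
[25] read 'e'  n15⇒n5 (fail-walked)
[26] read 'e'  n5⇒n5 (fail-walked)
[27] read 'd'  n5⇒n6
[28] read 'e'  n6⇒n7
[29] read 'e'  n7⇒n8
[30] read 'a'  n8⇒n9  emit P1@[26:30]
[31] read 'd'  n9⇒n0 (fail-walked)
[32] read 'e'  n0⇒n5
[33] read 'b'  n5⇒n1 (fail-walked)
[34] read 'e'  n1⇒n5 (fail-walked)
[35] read 'a'  n5⇒n10 (fail-walked)
[36] read 'b'  n10⇒n1 (fail-walked)
[37] read 'c'  n1⇒n2
[38] read 'c'  n2⇒n3
[39] read 'a'  n3⇒n4  emit P0@[36:39],P3@[37:39]
[40] read 'e'  n4⇒n11 (fail-walked)
[41] read 'd'  n11⇒n6 (fail-walked)
[42] read 'e'  n6⇒n7
[43] read 'e'  n7⇒n8
[44] read 'a'  n8⇒n9  emit P1@[40:44]
[45] read 'c'  n9⇒n15 (fail-walked)
[46] read 'b'  n15⇒n1 (fail-walked)
[47] read 'c'  n1⇒n2
[48] read 'c'  n2⇒n3
[49] read 'a'  n3⇒n4  emit P0@[46:49],P3@[47:49]
[50] read 'd'  n4⇒n0 (fail-walked)
[51] read 'b'  n0⇒n1
[52] read 'a'  n1⇒n10 (fail-walked)
[53] read 'd'  n10⇒n0 (fail-walked)
[54] read 'd'  n0⇒n0
[55] read 'b'  n0⇒n1
[56] read 'c'  n1⇒n2
[57] read 'c'  n2⇒n3
[58] read 'a'  n3⇒n4  emit P0@[55:58],P3@[56:58]
[59] read 'd'  n4⇒n0 (fail-walked)
[60] read 'd'  n0⇒n0
[61] read 'e'  n0⇒n5
[62] read 'd'  n5⇒n6
[63] read 'e'  n6⇒n7
[64] read 'e'  n7⇒n8
[65] read 'a'  n8⇒n9  emit P1@[61:65]
[66] read 'a'  n9⇒n10 (fail-walked)
[67] read 'e'  n10⇒n11
[68] read 'b'  n11⇒n12
[69] read 'c'  n12⇒n13

Result: [[10,2],[19,0],[19,3],[23,0],[23,3],[30,1],[39,0],[39,3],[44,1],[49,0],[49,3],[58,0],[58,3],[65,1]]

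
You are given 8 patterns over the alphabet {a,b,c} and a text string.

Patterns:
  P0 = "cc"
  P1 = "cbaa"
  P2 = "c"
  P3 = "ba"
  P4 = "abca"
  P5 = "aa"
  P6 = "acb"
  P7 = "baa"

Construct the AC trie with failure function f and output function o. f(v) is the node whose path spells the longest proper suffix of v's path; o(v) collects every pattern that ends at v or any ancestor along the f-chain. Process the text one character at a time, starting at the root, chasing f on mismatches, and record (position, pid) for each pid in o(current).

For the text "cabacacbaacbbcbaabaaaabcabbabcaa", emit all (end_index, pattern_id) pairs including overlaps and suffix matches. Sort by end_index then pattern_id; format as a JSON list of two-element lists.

Build automaton:
Trie (insert patterns):
  0='ε' goto a→8 b→6 c→1
  1='c' goto b→3 c→2  ←P2
  2='cc' goto ·  ←P0
  3='cb' goto a→4
  4='cba' goto a→5
  5='cbaa' goto ·  ←P1
  6='b' goto a→7
  7='ba' goto a→15  ←P3
  8='a' goto a→12 b→9 c→13
  9='ab' goto c→10
  10='abc' goto a→11
  11='abca' goto ·  ←P4
  12='aa' goto ·  ←P5
  13='ac' goto b→14
  14='acb' goto ·  ←P6
  15='baa' goto ·  ←P7

BFS fail/out derivation:
  n1('c'): parent n0 fail=0; on 'c' 0 → fail=0;  out {2}∪∅={2}
  n6('b'): parent n0 fail=0; on 'b' 0 → fail=0;  out ∅∪∅=∅
  n8('a'): parent n0 fail=0; on 'a' 0 → fail=0;  out ∅∪∅=∅
  n2('cc'): parent n1 fail=0; on 'c' 0 → fail=1;  out {0}∪{2}={0,2}
  n3('cb'): parent n1 fail=0; on 'b' 0 → fail=6;  out ∅∪∅=∅
  n7('ba'): parent n6 fail=0; on 'a' 0 → fail=8;  out {3}∪∅={3}
  n9('ab'): parent n8 fail=0; on 'b' 0 → fail=6;  out ∅∪∅=∅
  n12('aa'): parent n8 fail=0; on 'a' 0 → fail=8;  out {5}∪∅={5}
  n13('ac'): parent n8 fail=0; on 'c' 0 → fail=1;  out ∅∪{2}={2}
  n4('cba'): parent n3 fail=6; on 'a' 6 → fail=7;  out ∅∪{3}={3}
  n10('abc'): parent n9 fail=6; on 'c' 6→0 → fail=1;  out ∅∪{2}={2}
  n14('acb'): parent n13 fail=1; on 'b' 1 → fail=3;  out {6}∪∅={6}
  n15('baa'): parent n7 fail=8; on 'a' 8 → fail=12;  out {7}∪{5}={5,7}
  n5('cbaa'): parent n4 fail=7; on 'a' 7 → fail=15;  out {1}∪{5,7}={1,5,7}
  n11('abca'): parent n10 fail=1; on 'a' 1→0 → fail=8;  out {4}∪∅={4}

Text stream:
[0] read 'c'  n0⇒n1  ** P2@[0:0]
[1] read 'a'  n1⇒n8 (via fail)
[2] read 'b'  n8⇒n9
[3] read 'a'  n9⇒n7 (via fail)  ** P3@[2:3]
[4] read 'c'  n7⇒n13 (via fail)  ** P2@[4:4]
[5] read 'a'  n13⇒n8 (via fail)
[6] read 'c'  n8⇒n13  ** P2@[6:6]
[7] read 'b'  n13⇒n14  ** P6@[5:7]
[8] read 'a'  n14⇒n4 (via fail)  ** P3@[7:8]
[9] read 'a'  n4⇒n5  ** P1@[6:9],P5@[8:9],P7@[7:9]
[10] read 'c'  n5⇒n13 (via fail)  ** P2@[10:10]
[11] read 'b'  n13⇒n14  ** P6@[9:11]
[12] read 'b'  n14⇒n6 (via fail)
[13] read 'c'  n6⇒n1 (via fail)  ** P2@[13:13]
[14] read 'b'  n1⇒n3
[15] read 'a'  n3⇒n4  ** P3@[14:15]
[16] read 'a'  n4⇒n5  ** P1@[13:16],P5@[15:16],P7@[14:16]
[17] read 'b'  n5⇒n9 (via fail)
[18] read 'a'  n9⇒n7 (via fail)  ** P3@[17:18]
[19] read 'a'  n7⇒n15  ** P5@[18:19],P7@[17:19]
[20] read 'a'  n15⇒n12 (via fail)  ** P5@[19:20]
[21] read 'a'  n12⇒n12 (via fail)  ** P5@[20:21]
[22] read 'b'  n12⇒n9 (via fail)
[23] read 'c'  n9⇒n10  ** P2@[23:23]
[24] read 'a'  n10⇒n11  ** P4@[21:24]
[25] read 'b'  n11⇒n9 (via fail)
[26] read 'b'  n9⇒n6 (via fail)
[27] read 'a'  n6⇒n7  ** P3@[26:27]
[28] read 'b'  n7⇒n9 (via fail)
[29] read 'c'  n9⇒n10  ** P2@[29:29]
[30] read 'a'  n10⇒n11  ** P4@[27:30]
[31] read 'a'  n11⇒n12 (via fail)  ** P5@[30:31]

Matches: [[0,2],[3,3],[4,2],[6,2],[7,6],[8,3],[9,1],[9,5],[9,7],[10,2],[11,6],[13,2],[15,3],[16,1],[16,5],[16,7],[18,3],[19,5],[19,7],[20,5],[21,5],[23,2],[24,4],[27,3],[29,2],[30,4],[31,5]]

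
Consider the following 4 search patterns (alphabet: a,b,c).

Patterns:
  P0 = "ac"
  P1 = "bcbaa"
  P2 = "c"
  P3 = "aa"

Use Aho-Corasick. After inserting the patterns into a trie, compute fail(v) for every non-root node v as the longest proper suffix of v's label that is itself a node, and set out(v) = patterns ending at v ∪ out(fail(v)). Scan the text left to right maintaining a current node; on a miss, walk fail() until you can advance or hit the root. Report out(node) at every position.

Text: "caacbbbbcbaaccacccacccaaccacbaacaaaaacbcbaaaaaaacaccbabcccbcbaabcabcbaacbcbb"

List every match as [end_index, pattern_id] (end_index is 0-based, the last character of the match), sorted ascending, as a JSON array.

Construct AC machine:
Trie (insert patterns):
  0='ε' goto a→1 b→3 c→8
  1='a' goto a→9 c→2
  2='ac' goto ·  [P0 ends]
  3='b' goto c→4
  4='bc' goto b→5
  5='bcb' goto a→6
  6='bcba' goto a→7
  7='bcbaa' goto ·  [P1 ends]
  8='c' goto ·  [P2 ends]
  9='aa' goto ·  [P3 ends]

BFS fail/out derivation:
  n1('a'): parent n0 fail=0; on 'a' 0 → fail=0;  out ∅∪∅=∅
  n3('b'): parent n0 fail=0; on 'b' 0 → fail=0;  out ∅∪∅=∅
  n8('c'): parent n0 fail=0; on 'c' 0 → fail=0;  out {2}∪∅={2}
  n2('ac'): parent n1 fail=0; on 'c' 0 → fail=8;  out {0}∪{2}={0,2}
  n4('bc'): parent n3 fail=0; on 'c' 0 → fail=8;  out ∅∪{2}={2}
  n9('aa'): parent n1 fail=0; on 'a' 0 → fail=1;  out {3}∪∅={3}
  n5('bcb'): parent n4 fail=8; on 'b' 8→0 → fail=3;  out ∅∪∅=∅
  n6('bcba'): parent n5 fail=3; on 'a' 3→0 → fail=1;  out ∅∪∅=∅
  n7('bcbaa'): parent n6 fail=1; on 'a' 1 → fail=9;  out {1}∪{3}={1,3}

Text stream:
[0] read 'c'  n0⇒n8  emit P2@[0:0]
[1] read 'a'  n8⇒n1 ·f
[2] read 'a'  n1⇒n9  emit P3@[1:2]
[3] read 'c'  n9⇒n2 ·f  emit P0@[2:3],P2@[3:3]
[4] read 'b'  n2⇒n3 ·f
[5] read 'b'  n3⇒n3 ·f
[6] read 'b'  n3⇒n3 ·f
[7] read 'b'  n3⇒n3 ·f
[8] read 'c'  n3⇒n4  emit P2@[8:8]
[9] read 'b'  n4⇒n5
[10] read 'a'  n5⇒n6
[11] read 'a'  n6⇒n7  emit P1@[7:11],P3@[10:11]
[12] read 'c'  n7⇒n2 ·f  emit P0@[11:12],P2@[12:12]
[13] read 'c'  n2⇒n8 ·f  emit P2@[13:13]
[14] read 'a'  n8⇒n1 ·f
[15] read 'c'  n1⇒n2  emit P0@[14:15],P2@[15:15]
[16] read 'c'  n2⇒n8 ·f  emit P2@[16:16]
[17] read 'c'  n8⇒n8 ·f  emit P2@[17:17]
[18] read 'a'  n8⇒n1 ·f
[19] read 'c'  n1⇒n2  emit P0@[18:19],P2@[19:19]
[20] read 'c'  n2⇒n8 ·f  emit P2@[20:20]
[21] read 'c'  n8⇒n8 ·f  emit P2@[21:21]
[22] read 'a'  n8⇒n1 ·f
[23] read 'a'  n1⇒n9  emit P3@[22:23]
[24] read 'c'  n9⇒n2 ·f  emit P0@[23:24],P2@[24:24]
[25] read 'c'  n2⇒n8 ·f  emit P2@[25:25]
[26] read 'a'  n8⇒n1 ·f
[27] read 'c'  n1⇒n2  emit P0@[26:27],P2@[27:27]
[28] read 'b'  n2⇒n3 ·f
[29] read 'a'  n3⇒n1 ·f
[30] read 'a'  n1⇒n9  emit P3@[29:30]
[31] read 'c'  n9⇒n2 ·f  emit P0@[30:31],P2@[31:31]
[32] read 'a'  n2⇒n1 ·f
[33] read 'a'  n1⇒n9  emit P3@[32:33]
[34] read 'a'  n9⇒n9 ·f  emit P3@[33:34]
[35] read 'a'  n9⇒n9 ·f  emit P3@[34:35]
[36] read 'a'  n9⇒n9 ·f  emit P3@[35:36]
[37] read 'c'  n9⇒n2 ·f  emit P0@[36:37],P2@[37:37]
[38] read 'b'  n2⇒n3 ·f
[39] read 'c'  n3⇒n4  emit P2@[39:39]
[40] read 'b'  n4⇒n5
[41] read 'a'  n5⇒n6
[42] read 'a'  n6⇒n7  emit P1@[38:42],P3@[41:42]
[43] read 'a'  n7⇒n9 ·f  emit P3@[42:43]
[44] read 'a'  n9⇒n9 ·f  emit P3@[43:44]
[45] read 'a'  n9⇒n9 ·f  emit P3@[44:45]
[46] read 'a'  n9⇒n9 ·f  emit P3@[45:46]
[47] read 'a'  n9⇒n9 ·f  emit P3@[46:47]
[48] read 'c'  n9⇒n2 ·f  emit P0@[47:48],P2@[48:48]
[49] read 'a'  n2⇒n1 ·f
[50] read 'c'  n1⇒n2  emit P0@[49:50],P2@[50:50]
[51] read 'c'  n2⇒n8 ·f  emit P2@[51:51]
[52] read 'b'  n8⇒n3 ·f
[53] read 'a'  n3⇒n1 ·f
[54] read 'b'  n1⇒n3 ·f
[55] read 'c'  n3⇒n4  emit P2@[55:55]
[56] read 'c'  n4⇒n8 ·f  emit P2@[56:56]
[57] read 'c'  n8⇒n8 ·f  emit P2@[57:57]
[58] read 'b'  n8⇒n3 ·f
[59] read 'c'  n3⇒n4  emit P2@[59:59]
[60] read 'b'  n4⇒n5
[61] read 'a'  n5⇒n6
[62] read 'a'  n6⇒n7  emit P1@[58:62],P3@[61:62]
[63] read 'b'  n7⇒n3 ·f
[64] read 'c'  n3⇒n4  emit P2@[64:64]
[65] read 'a'  n4⇒n1 ·f
[66] read 'b'  n1⇒n3 ·f
[67] read 'c'  n3⇒n4  emit P2@[67:67]
[68] read 'b'  n4⇒n5
[69] read 'a'  n5⇒n6
[70] read 'a'  n6⇒n7  emit P1@[66:70],P3@[69:70]
[71] read 'c'  n7⇒n2 ·f  emit P0@[70:71],P2@[71:71]
[72] read 'b'  n2⇒n3 ·f
[73] read 'c'  n3⇒n4  emit P2@[73:73]
[74] read 'b'  n4⇒n5
[75] read 'b'  n5⇒n3 ·f

All matches (sorted): [[0,2],[2,3],[3,0],[3,2],[8,2],[11,1],[11,3],[12,0],[12,2],[13,2],[15,0],[15,2],[16,2],[17,2],[19,0],[19,2],[20,2],[21,2],[23,3],[24,0],[24,2],[25,2],[27,0],[27,2],[30,3],[31,0],[31,2],[33,3],[34,3],[35,3],[36,3],[37,0],[37,2],[39,2],[42,1],[42,3],[43,3],[44,3],[45,3],[46,3],[47,3],[48,0],[48,2],[50,0],[50,2],[51,2],[55,2],[56,2],[57,2],[59,2],[62,1],[62,3],[64,2],[67,2],[70,1],[70,3],[71,0],[71,2],[73,2]]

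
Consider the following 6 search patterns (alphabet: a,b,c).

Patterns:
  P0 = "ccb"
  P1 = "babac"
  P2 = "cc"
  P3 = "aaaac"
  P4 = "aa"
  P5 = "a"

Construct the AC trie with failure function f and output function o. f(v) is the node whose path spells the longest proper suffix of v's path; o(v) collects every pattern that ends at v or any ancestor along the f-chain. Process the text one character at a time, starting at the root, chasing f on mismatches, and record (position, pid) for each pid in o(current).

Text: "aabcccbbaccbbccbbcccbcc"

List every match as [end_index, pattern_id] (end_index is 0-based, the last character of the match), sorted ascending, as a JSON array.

Build:
Trie nodes:
  n0 'ε': a→9 b→4 c→1
  n1 'c': c→2
  n2 'cc': b→3  ←P2
  n3 'ccb': ·  ←P0
  n4 'b': a→5
  n5 'ba': b→6
  n6 'bab': a→7
  n7 'baba': c→8
  n8 'babac': ·  ←P1
  n9 'a': a→10  ←P5
  n10 'aa': a→11  ←P4
  n11 'aaa': a→12
  n12 'aaaa': c→13
  n13 'aaaac': ·  ←P3

Failure links (BFS by depth):
  n1('c'): parent n0 fail=0; on 'c' 0 → fail=0;  out ∅∪∅=∅
  n4('b'): parent n0 fail=0; on 'b' 0 → fail=0;  out ∅∪∅=∅
  n9('a'): parent n0 fail=0; on 'a' 0 → fail=0;  out {5}∪∅={5}
  n2('cc'): parent n1 fail=0; on 'c' 0 → fail=1;  out {2}∪∅={2}
  n5('ba'): parent n4 fail=0; on 'a' 0 → fail=9;  out ∅∪{5}={5}
  n10('aa'): parent n9 fail=0; on 'a' 0 → fail=9;  out {4}∪{5}={4,5}
  n3('ccb'): parent n2 fail=1; on 'b' 1→0 → fail=4;  out {0}∪∅={0}
  n6('bab'): parent n5 fail=9; on 'b' 9→0 → fail=4;  out ∅∪∅=∅
  n11('aaa'): parent n10 fail=9; on 'a' 9 → fail=10;  out ∅∪{4,5}={4,5}
  n7('baba'): parent n6 fail=4; on 'a' 4 → fail=5;  out ∅∪{5}={5}
  n12('aaaa'): parent n11 fail=10; on 'a' 10 → fail=11;  out ∅∪{4,5}={4,5}
  n8('babac'): parent n7 fail=5; on 'c' 5→9→0 → fail=1;  out {1}∪∅={1}
  n13('aaaac'): parent n12 fail=11; on 'c' 11→10→9→0 → fail=1;  out {3}∪∅={3}

Scan:
i=0 'a': node 0→9  emit P5@[0:0]
i=1 'a': node 9→10  emit P4@[0:1],P5@[1:1]
i=2 'b': node 10→4 ·f
i=3 'c': node 4→1 ·f
i=4 'c': node 1→2  emit P2@[3:4]
i=5 'c': node 2→2 ·f  emit P2@[4:5]
i=6 'b': node 2→3  emit P0@[4:6]
i=7 'b': node 3→4 ·f
i=8 'a': node 4→5  emit P5@[8:8]
i=9 'c': node 5→1 ·f
i=10 'c': node 1→2  emit P2@[9:10]
i=11 'b': node 2→3  emit P0@[9:11]
i=12 'b': node 3→4 ·f
i=13 'c': node 4→1 ·f
i=14 'c': node 1→2  emit P2@[13:14]
i=15 'b': node 2→3  emit P0@[13:15]
i=16 'b': node 3→4 ·f
i=17 'c': node 4→1 ·f
i=18 'c': node 1→2  emit P2@[17:18]
i=19 'c': node 2→2 ·f  emit P2@[18:19]
i=20 'b': node 2→3  emit P0@[18:20]
i=21 'c': node 3→1 ·f
i=22 'c': node 1→2  emit P2@[21:22]

Matches: [[0,5],[1,4],[1,5],[4,2],[5,2],[6,0],[8,5],[10,2],[11,0],[14,2],[15,0],[18,2],[19,2],[20,0],[22,2]]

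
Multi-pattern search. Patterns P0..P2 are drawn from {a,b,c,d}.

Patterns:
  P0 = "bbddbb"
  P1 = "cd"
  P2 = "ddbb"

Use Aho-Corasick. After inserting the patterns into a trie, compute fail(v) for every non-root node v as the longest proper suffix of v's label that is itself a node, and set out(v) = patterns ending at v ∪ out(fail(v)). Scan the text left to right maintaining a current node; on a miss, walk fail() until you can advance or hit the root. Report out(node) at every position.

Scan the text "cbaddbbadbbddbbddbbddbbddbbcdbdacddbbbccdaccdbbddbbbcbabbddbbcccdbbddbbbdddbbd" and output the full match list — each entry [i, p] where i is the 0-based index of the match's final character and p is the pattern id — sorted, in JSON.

Build automaton:
Trie nodes:
  n0 'ε': b→1 c→7 d→9
  n1 'b': b→2
  n2 'bb': d→3
  n3 'bbd': d→4
  n4 'bbdd': b→5
  n5 'bbddb': b→6
  n6 'bbddbb': ·  ←P0
  n7 'c': d→8
  n8 'cd': ·  ←P1
  n9 'd': d→10
  n10 'dd': b→11
  n11 'ddb': b→12
  n12 'ddbb': ·  ←P2

Failure links (BFS by depth):
  n1('b'): parent n0 fail=0; on 'b' 0 → fail=0;  out ∅∪∅=∅
  n7('c'): parent n0 fail=0; on 'c' 0 → fail=0;  out ∅∪∅=∅
  n9('d'): parent n0 fail=0; on 'd' 0 → fail=0;  out ∅∪∅=∅
  n2('bb'): parent n1 fail=0; on 'b' 0 → fail=1;  out ∅∪∅=∅
  n8('cd'): parent n7 fail=0; on 'd' 0 → fail=9;  out {1}∪∅={1}
  n10('dd'): parent n9 fail=0; on 'd' 0 → fail=9;  out ∅∪∅=∅
  n3('bbd'): parent n2 fail=1; on 'd' 1→0 → fail=9;  out ∅∪∅=∅
  n11('ddb'): parent n10 fail=9; on 'b' 9→0 → fail=1;  out ∅∪∅=∅
  n4('bbdd'): parent n3 fail=9; on 'd' 9 → fail=10;  out ∅∪∅=∅
  n12('ddbb'): parent n11 fail=1; on 'b' 1 → fail=2;  out {2}∪∅={2}
  n5('bbddb'): parent n4 fail=10; on 'b' 10 → fail=11;  out ∅∪∅=∅
  n6('bbddbb'): parent n5 fail=11; on 'b' 11 → fail=12;  out {0}∪{2}={0,2}

Scan:
pos 0 'c': at 7
pos 1 'b': at 1 ·f
pos 2 'a': at 0 ·f
pos 3 'd': at 9
pos 4 'd': at 10
pos 5 'b': at 11
pos 6 'b': at 12  emit P2@[3:6]
pos 7 'a': at 0 ·f
pos 8 'd': at 9
pos 9 'b': at 1 ·f
pos 10 'b': at 2
pos 11 'd': at 3
pos 12 'd': at 4
pos 13 'b': at 5
pos 14 'b': at 6  emit P0@[9:14],P2@[11:14]
pos 15 'd': at 3 ·f
pos 16 'd': at 4
pos 17 'b': at 5
pos 18 'b': at 6  emit P0@[13:18],P2@[15:18]
pos 19 'd': at 3 ·f
pos 20 'd': at 4
pos 21 'b': at 5
pos 22 'b': at 6  emit P0@[17:22],P2@[19:22]
pos 23 'd': at 3 ·f
pos 24 'd': at 4
pos 25 'b': at 5
pos 26 'b': at 6  emit P0@[21:26],P2@[23:26]
pos 27 'c': at 7 ·f
pos 28 'd': at 8  emit P1@[27:28]
pos 29 'b': at 1 ·f
pos 30 'd': at 9 ·f
pos 31 'a': at 0 ·f
pos 32 'c': at 7
pos 33 'd': at 8  emit P1@[32:33]
pos 34 'd': at 10 ·f
pos 35 'b': at 11
pos 36 'b': at 12  emit P2@[33:36]
pos 37 'b': at 2 ·f
pos 38 'c': at 7 ·f
pos 39 'c': at 7 ·f
pos 40 'd': at 8  emit P1@[39:40]
pos 41 'a': at 0 ·f
pos 42 'c': at 7
pos 43 'c': at 7 ·f
pos 44 'd': at 8  emit P1@[43:44]
pos 45 'b': at 1 ·f
pos 46 'b': at 2
pos 47 'd': at 3
pos 48 'd': at 4
pos 49 'b': at 5
pos 50 'b': at 6  emit P0@[45:50],P2@[47:50]
pos 51 'b': at 2 ·f
pos 52 'c': at 7 ·f
pos 53 'b': at 1 ·f
pos 54 'a': at 0 ·f
pos 55 'b': at 1
pos 56 'b': at 2
pos 57 'd': at 3
pos 58 'd': at 4
pos 59 'b': at 5
pos 60 'b': at 6  emit P0@[55:60],P2@[57:60]
pos 61 'c': at 7 ·f
pos 62 'c': at 7 ·f
pos 63 'c': at 7 ·f
pos 64 'd': at 8  emit P1@[63:64]
pos 65 'b': at 1 ·f
pos 66 'b': at 2
pos 67 'd': at 3
pos 68 'd': at 4
pos 69 'b': at 5
pos 70 'b': at 6  emit P0@[65:70],P2@[67:70]
pos 71 'b': at 2 ·f
pos 72 'd': at 3
pos 73 'd': at 4
pos 74 'd': at 10 ·f
pos 75 'b': at 11
pos 76 'b': at 12  emit P2@[73:76]
pos 77 'd': at 3 ·f

Matches: [[6,2],[14,0],[14,2],[18,0],[18,2],[22,0],[22,2],[26,0],[26,2],[28,1],[33,1],[36,2],[40,1],[44,1],[50,0],[50,2],[60,0],[60,2],[64,1],[70,0],[70,2],[76,2]]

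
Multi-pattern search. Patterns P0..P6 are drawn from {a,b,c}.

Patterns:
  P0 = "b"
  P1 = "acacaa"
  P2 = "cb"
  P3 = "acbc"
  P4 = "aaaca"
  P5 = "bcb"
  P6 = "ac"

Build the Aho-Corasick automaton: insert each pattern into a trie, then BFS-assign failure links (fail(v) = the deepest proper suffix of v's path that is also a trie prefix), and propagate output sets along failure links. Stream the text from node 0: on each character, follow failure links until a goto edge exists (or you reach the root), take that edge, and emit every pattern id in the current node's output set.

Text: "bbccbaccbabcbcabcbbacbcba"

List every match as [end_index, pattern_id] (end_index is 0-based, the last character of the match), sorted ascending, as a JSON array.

Construct AC machine:
Trie (insert patterns):
  0='ε' goto a→2 b→1 c→8
  1='b' goto c→16  ←P0
  2='a' goto a→12 c→3
  3='ac' goto a→4 b→10  ←P6
  4='aca' goto c→5
  5='acac' goto a→6
  6='acaca' goto a→7
  7='acacaa' goto ·  ←P1
  8='c' goto b→9
  9='cb' goto ·  ←P2
  10='acb' goto c→11
  11='acbc' goto ·  ←P3
  12='aa' goto a→13
  13='aaa' goto c→14
  14='aaac' goto a→15
  15='aaaca' goto ·  ←P4
  16='bc' goto b→17
  17='bcb' goto ·  ←P5

Failure links (BFS by depth):
  fail(1) 'b': from fail(0)=0 chase 'b': 0 ⇒ 0;  out={0}∪out(0)={0}
  fail(2) 'a': from fail(0)=0 chase 'a': 0 ⇒ 0;  out=∅∪out(0)=∅
  fail(8) 'c': from fail(0)=0 chase 'c': 0 ⇒ 0;  out=∅∪out(0)=∅
  fail(3) 'ac': from fail(2)=0 chase 'c': 0 ⇒ 8;  out={6}∪out(8)={6}
  fail(9) 'cb': from fail(8)=0 chase 'b': 0 ⇒ 1;  out={2}∪out(1)={0,2}
  fail(12) 'aa': from fail(2)=0 chase 'a': 0 ⇒ 2;  out=∅∪out(2)=∅
  fail(16) 'bc': from fail(1)=0 chase 'c': 0 ⇒ 8;  out=∅∪out(8)=∅
  fail(4) 'aca': from fail(3)=8 chase 'a': 8→0 ⇒ 2;  out=∅∪out(2)=∅
  fail(10) 'acb': from fail(3)=8 chase 'b': 8 ⇒ 9;  out=∅∪out(9)={0,2}
  fail(13) 'aaa': from fail(12)=2 chase 'a': 2 ⇒ 12;  out=∅∪out(12)=∅
  fail(17) 'bcb': from fail(16)=8 chase 'b': 8 ⇒ 9;  out={5}∪out(9)={0,2,5}
  fail(5) 'acac': from fail(4)=2 chase 'c': 2 ⇒ 3;  out=∅∪out(3)={6}
  fail(11) 'acbc': from fail(10)=9 chase 'c': 9→1 ⇒ 16;  out={3}∪out(16)={3}
  fail(14) 'aaac': from fail(13)=12 chase 'c': 12→2 ⇒ 3;  out=∅∪out(3)={6}
  fail(6) 'acaca': from fail(5)=3 chase 'a': 3 ⇒ 4;  out=∅∪out(4)=∅
  fail(15) 'aaaca': from fail(14)=3 chase 'a': 3 ⇒ 4;  out={4}∪out(4)={4}
  fail(7) 'acacaa': from fail(6)=4 chase 'a': 4→2 ⇒ 12;  out={1}∪out(12)={1}

Run:
i=0 'b': node 0→1  → match P0@[0:0]
i=1 'b': node 1→1 (fail-walked)  → match P0@[1:1]
i=2 'c': node 1→16
i=3 'c': node 16→8 (fail-walked)
i=4 'b': node 8→9  → match P0@[4:4],P2@[3:4]
i=5 'a': node 9→2 (fail-walked)
i=6 'c': node 2→3  → match P6@[5:6]
i=7 'c': node 3→8 (fail-walked)
i=8 'b': node 8→9  → match P0@[8:8],P2@[7:8]
i=9 'a': node 9→2 (fail-walked)
i=10 'b': node 2→1 (fail-walked)  → match P0@[10:10]
i=11 'c': node 1→16
i=12 'b': node 16→17  → match P0@[12:12],P2@[11:12],P5@[10:12]
i=13 'c': node 17→16 (fail-walked)
i=14 'a': node 16→2 (fail-walked)
i=15 'b': node 2→1 (fail-walked)  → match P0@[15:15]
i=16 'c': node 1→16
i=17 'b': node 16→17  → match P0@[17:17],P2@[16:17],P5@[15:17]
i=18 'b': node 17→1 (fail-walked)  → match P0@[18:18]
i=19 'a': node 1→2 (fail-walked)
i=20 'c': node 2→3  → match P6@[19:20]
i=21 'b': node 3→10  → match P0@[21:21],P2@[20:21]
i=22 'c': node 10→11  → match P3@[19:22]
i=23 'b': node 11→17 (fail-walked)  → match P0@[23:23],P2@[22:23],P5@[21:23]
i=24 'a': node 17→2 (fail-walked)

Result: [[0,0],[1,0],[4,0],[4,2],[6,6],[8,0],[8,2],[10,0],[12,0],[12,2],[12,5],[15,0],[17,0],[17,2],[17,5],[18,0],[20,6],[21,0],[21,2],[22,3],[23,0],[23,2],[23,5]]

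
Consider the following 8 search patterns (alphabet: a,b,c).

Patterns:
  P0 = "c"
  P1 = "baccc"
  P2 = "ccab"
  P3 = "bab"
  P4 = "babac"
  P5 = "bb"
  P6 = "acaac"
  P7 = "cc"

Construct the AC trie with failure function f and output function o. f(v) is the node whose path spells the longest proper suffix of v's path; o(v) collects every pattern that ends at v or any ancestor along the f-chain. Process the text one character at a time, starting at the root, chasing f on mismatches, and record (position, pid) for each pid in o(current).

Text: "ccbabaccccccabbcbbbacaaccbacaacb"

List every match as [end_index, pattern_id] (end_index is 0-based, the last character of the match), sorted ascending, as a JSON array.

Build:
Trie (insert patterns):
  0='ε' goto a→14 b→2 c→1
  1='c' goto c→7  [P0 ends]
  2='b' goto a→3 b→13
  3='ba' goto b→10 c→4
  4='bac' goto c→5
  5='bacc' goto c→6
  6='baccc' goto ·  [P1 ends]
  7='cc' goto a→8  [P7 ends]
  8='cca' goto b→9
  9='ccab' goto ·  [P2 ends]
  10='bab' goto a→11  [P3 ends]
  11='baba' goto c→12
  12='babac' goto ·  [P4 ends]
  13='bb' goto ·  [P5 ends]
  14='a' goto c→15
  15='ac' goto a→16
  16='aca' goto a→17
  17='acaa' goto c→18
  18='acaac' goto ·  [P6 ends]

Failure links (BFS by depth):
  fail(1) 'c': from fail(0)=0 chase 'c': 0 ⇒ 0;  out={0}∪out(0)={0}
  fail(2) 'b': from fail(0)=0 chase 'b': 0 ⇒ 0;  out=∅∪out(0)=∅
  fail(14) 'a': from fail(0)=0 chase 'a': 0 ⇒ 0;  out=∅∪out(0)=∅
  fail(3) 'ba': from fail(2)=0 chase 'a': 0 ⇒ 14;  out=∅∪out(14)=∅
  fail(7) 'cc': from fail(1)=0 chase 'c': 0 ⇒ 1;  out={7}∪out(1)={0,7}
  fail(13) 'bb': from fail(2)=0 chase 'b': 0 ⇒ 2;  out={5}∪out(2)={5}
  fail(15) 'ac': from fail(14)=0 chase 'c': 0 ⇒ 1;  out=∅∪out(1)={0}
  fail(4) 'bac': from fail(3)=14 chase 'c': 14 ⇒ 15;  out=∅∪out(15)={0}
  fail(8) 'cca': from fail(7)=1 chase 'a': 1→0 ⇒ 14;  out=∅∪out(14)=∅
  fail(10) 'bab': from fail(3)=14 chase 'b': 14→0 ⇒ 2;  out={3}∪out(2)={3}
  fail(16) 'aca': from fail(15)=1 chase 'a': 1→0 ⇒ 14;  out=∅∪out(14)=∅
  fail(5) 'bacc': from fail(4)=15 chase 'c': 15→1 ⇒ 7;  out=∅∪out(7)={0,7}
  fail(9) 'ccab': from fail(8)=14 chase 'b': 14→0 ⇒ 2;  out={2}∪out(2)={2}
  fail(11) 'baba': from fail(10)=2 chase 'a': 2 ⇒ 3;  out=∅∪out(3)=∅
  fail(17) 'acaa': from fail(16)=14 chase 'a': 14→0 ⇒ 14;  out=∅∪out(14)=∅
  fail(6) 'baccc': from fail(5)=7 chase 'c': 7→1 ⇒ 7;  out={1}∪out(7)={0,1,7}
  fail(12) 'babac': from fail(11)=3 chase 'c': 3 ⇒ 4;  out={4}∪out(4)={0,4}
  fail(18) 'acaac': from fail(17)=14 chase 'c': 14 ⇒ 15;  out={6}∪out(15)={0,6}

Run:
i=0 'c': node 0→1  emit P0@[0:0]
i=1 'c': node 1→7  emit P0@[1:1],P7@[0:1]
i=2 'b': node 7→2 (via fail)
i=3 'a': node 2→3
i=4 'b': node 3→10  emit P3@[2:4]
i=5 'a': node 10→11
i=6 'c': node 11→12  emit P0@[6:6],P4@[2:6]
i=7 'c': node 12→5 (via fail)  emit P0@[7:7],P7@[6:7]
i=8 'c': node 5→6  emit P0@[8:8],P1@[4:8],P7@[7:8]
i=9 'c': node 6→7 (via fail)  emit P0@[9:9],P7@[8:9]
i=10 'c': node 7→7 (via fail)  emit P0@[10:10],P7@[9:10]
i=11 'c': node 7→7 (via fail)  emit P0@[11:11],P7@[10:11]
i=12 'a': node 7→8
i=13 'b': node 8→9  emit P2@[10:13]
i=14 'b': node 9→13 (via fail)  emit P5@[13:14]
i=15 'c': node 13→1 (via fail)  emit P0@[15:15]
i=16 'b': node 1→2 (via fail)
i=17 'b': node 2→13  emit P5@[16:17]
i=18 'b': node 13→13 (via fail)  emit P5@[17:18]
i=19 'a': node 13→3 (via fail)
i=20 'c': node 3→4  emit P0@[20:20]
i=21 'a': node 4→16 (via fail)
i=22 'a': node 16→17
i=23 'c': node 17→18  emit P0@[23:23],P6@[19:23]
i=24 'c': node 18→7 (via fail)  emit P0@[24:24],P7@[23:24]
i=25 'b': node 7→2 (via fail)
i=26 'a': node 2→3
i=27 'c': node 3→4  emit P0@[27:27]
i=28 'a': node 4→16 (via fail)
i=29 'a': node 16→17
i=30 'c': node 17→18  emit P0@[30:30],P6@[26:30]
i=31 'b': node 18→2 (via fail)

Matches: [[0,0],[1,0],[1,7],[4,3],[6,0],[6,4],[7,0],[7,7],[8,0],[8,1],[8,7],[9,0],[9,7],[10,0],[10,7],[11,0],[11,7],[13,2],[14,5],[15,0],[17,5],[18,5],[20,0],[23,0],[23,6],[24,0],[24,7],[27,0],[30,0],[30,6]]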